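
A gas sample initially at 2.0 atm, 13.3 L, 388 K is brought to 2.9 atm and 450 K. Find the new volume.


P1V1/T1 = P2V2/T2
V2 = P1V1T2/(T1P2)
= 2.0×13.3×450/(388×2.9)
= 10.638 L

10.638 L


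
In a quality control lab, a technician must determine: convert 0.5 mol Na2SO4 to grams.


M(Na2SO4) = 142.05 g/mol
mass = n × M = 0.5 × 142.05 = 71.03 g

71.03 g


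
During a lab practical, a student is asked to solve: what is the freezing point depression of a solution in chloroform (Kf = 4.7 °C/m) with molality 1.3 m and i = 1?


ΔTf = Kf × m × i
= 4.7 × 1.3 × 1
= 6.11 °C

6.11 °C


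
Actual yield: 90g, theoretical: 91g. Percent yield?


% yield = actual/theoretical × 100
= 90/91 × 100
= 98.9%

98.9%


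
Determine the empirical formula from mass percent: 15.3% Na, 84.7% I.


Assume 100 g sample. Moles of each element:
  Na: 15.3/22.99 = 0.666 mol
  I: 84.7/126.9 = 0.667 mol
Divide by smallest (0.666):
  Na: 0.666/0.666 = 1.0
  I: 0.667/0.666 = 1.0
Empirical formula: NaI

NaI


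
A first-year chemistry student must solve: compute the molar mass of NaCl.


M(NaCl) = 1×22.99 + 1×35.45
= 22.99 + 35.45
= 58.44 g/mol

58.44 g/mol


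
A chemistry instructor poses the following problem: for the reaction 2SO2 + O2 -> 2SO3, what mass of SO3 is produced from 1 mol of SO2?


Mole ratio SO3:SO2 = 2:2
n(SO3) = 1 × 2/2 = 1.000 mol
mass = 1.000 × 80.07 = 80.07 g

80.07 g


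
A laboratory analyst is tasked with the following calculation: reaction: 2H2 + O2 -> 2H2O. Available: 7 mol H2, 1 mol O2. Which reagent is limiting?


Mole ratio available / coefficient:
  H2: 7/2 = 3.500
  O2: 1/1 = 1.000
Smaller ratio is limiting.

O2


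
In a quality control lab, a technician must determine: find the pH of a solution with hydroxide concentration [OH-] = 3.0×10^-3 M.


pOH = -log10([OH-]) = -log10(3.0×10^-3)
= 3 - log10(3.0) = 2.52
pH = 14 - pOH = 14 - 2.52 = 11.48

11.48


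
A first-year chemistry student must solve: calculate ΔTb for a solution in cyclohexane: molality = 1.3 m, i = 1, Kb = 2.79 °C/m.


ΔTb = Kb × m × i
= 2.79 × 1.3 × 1
= 3.627 °C

3.627 °C


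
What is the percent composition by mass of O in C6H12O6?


M(C6H12O6) = 6×12.01 + 12×1.008 + 6×16.0 = 180.156 g/mol
Mass of O = 6 × 16.0 = 96.00 g/mol
% O = 96.00/180.156 × 100 = 53.29%

53.29%


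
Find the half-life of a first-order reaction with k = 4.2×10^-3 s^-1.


t½ = ln2/k = 0.693147/(4.2×10^-3 s^-1)
= 165.0 s

165.0 s


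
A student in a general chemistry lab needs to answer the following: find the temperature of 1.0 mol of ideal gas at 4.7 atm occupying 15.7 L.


PV = nRT  (R = 0.08206 L·atm/(mol·K))
T = PV/(nR) = 4.7×15.7/(1.0×0.08206)
= 73.79/0.082060
= 899.22 K

899.22 K


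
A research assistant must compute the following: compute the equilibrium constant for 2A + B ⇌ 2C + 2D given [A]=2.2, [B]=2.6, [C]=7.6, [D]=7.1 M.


Kc = [C]^2[D]^2/([A]^2[B])
= (7.6^2 × 7.1^2)/(2.2^2 × 2.6^1)
= 2911.6816/12.584
= 231.4

231.4


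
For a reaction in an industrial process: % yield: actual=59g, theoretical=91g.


% yield = actual/theoretical × 100
= 59/91 × 100
= 64.84%

64.84%


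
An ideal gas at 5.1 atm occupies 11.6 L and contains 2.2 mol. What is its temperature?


PV = nRT  (R = 0.08206 L·atm/(mol·K))
T = PV/(nR) = 5.1×11.6/(2.2×0.08206)
= 59.16/0.180532
= 327.70 K

327.70 K


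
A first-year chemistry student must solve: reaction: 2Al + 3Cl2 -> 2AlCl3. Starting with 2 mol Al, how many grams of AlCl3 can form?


Mole ratio AlCl3:Al = 2:2
n(AlCl3) = 2 × 2/2 = 2.000 mol
mass = 2.000 × 133.33 = 266.66 g

266.66 g


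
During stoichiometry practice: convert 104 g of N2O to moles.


M(N2O) = 44.02 g/mol
n = mass/M = 104/44.02 = 2.3626 mol

2.3626 mol


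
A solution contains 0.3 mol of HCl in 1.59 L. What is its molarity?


M = n/V = 0.3/1.59 = 0.189 mol/L

0.189 M


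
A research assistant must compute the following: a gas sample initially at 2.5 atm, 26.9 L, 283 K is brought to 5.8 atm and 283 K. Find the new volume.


P1V1/T1 = P2V2/T2
V2 = P1V1T2/(T1P2)
= 2.5×26.9×283/(283×5.8)
= 11.595 L

11.595 L


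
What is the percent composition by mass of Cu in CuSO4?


M(CuSO4) = 1×63.55 + 1×32.07 + 4×16.0 = 159.62 g/mol
Mass of Cu = 1 × 63.55 = 63.55 g/mol
% Cu = 63.55/159.62 × 100 = 39.81%

39.81%


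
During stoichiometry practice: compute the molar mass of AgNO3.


M(AgNO3) = 1×107.87 + 1×14.01 + 3×16.0
= 107.87 + 14.01 + 48.0
= 169.88 g/mol

169.88 g/mol


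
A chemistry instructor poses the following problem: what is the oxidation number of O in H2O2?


Peroxide: O is -1
Oxidation number: -1

-1


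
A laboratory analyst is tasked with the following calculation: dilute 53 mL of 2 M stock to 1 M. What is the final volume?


C1V1 = C2V2
2 × 53 = 1 × V2
V2 = 106/1 = 106.0 mL

106.0 mL


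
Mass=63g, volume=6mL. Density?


ρ = mass/volume
= 63/6
= 10.5 g/mL

10.5 g/mL


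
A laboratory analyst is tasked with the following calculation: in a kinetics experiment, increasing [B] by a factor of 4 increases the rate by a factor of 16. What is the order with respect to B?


rate ∝ [B]^n
4^n = 16 → n = 2
Order in B: 2

2


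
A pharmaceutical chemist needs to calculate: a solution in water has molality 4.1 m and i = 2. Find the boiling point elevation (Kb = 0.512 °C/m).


ΔTb = Kb × m × i
= 0.512 × 4.1 × 2
= 4.1984 °C

4.1984 °C


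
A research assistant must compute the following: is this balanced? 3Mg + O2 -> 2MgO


Equation: 3Mg + O2 -> 2MgO
Check atoms: Mg: 3≠2, O: 2=2
Not balanced

No, not balanced


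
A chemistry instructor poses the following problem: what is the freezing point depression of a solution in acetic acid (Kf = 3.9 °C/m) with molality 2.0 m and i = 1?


ΔTf = Kf × m × i
= 3.9 × 2.0 × 1
= 7.8 °C

7.8 °C


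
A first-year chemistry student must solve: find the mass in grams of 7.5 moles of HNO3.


M(HNO3) = 63.02 g/mol
mass = n × M = 7.5 × 63.02 = 472.65 g

472.65 g


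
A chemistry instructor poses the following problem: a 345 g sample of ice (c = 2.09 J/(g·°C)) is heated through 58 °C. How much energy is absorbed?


q = mcΔT = 345 × 2.09 × 58
= 41820.90 J

41820.90 J


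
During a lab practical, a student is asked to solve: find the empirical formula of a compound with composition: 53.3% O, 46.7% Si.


Assume 100 g sample. Moles of each element:
  O: 53.3/16.0 = 3.331 mol
  Si: 46.7/28.09 = 1.663 mol
Divide by smallest (1.663):
  O: 3.331/1.663 = 2.0
  Si: 1.663/1.663 = 1.0
Empirical formula: SiO2

SiO2


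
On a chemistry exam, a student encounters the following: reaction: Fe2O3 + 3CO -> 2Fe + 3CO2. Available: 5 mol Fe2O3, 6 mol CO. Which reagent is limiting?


Mole ratio available / coefficient:
  Fe2O3: 5/1 = 5.000
  CO: 6/3 = 2.000
Smaller ratio is limiting.

CO


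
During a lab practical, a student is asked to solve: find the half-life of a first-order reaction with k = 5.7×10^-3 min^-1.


t½ = ln2/k = 0.693147/(5.7×10^-3 min^-1)
= 121.6 min

121.6 min


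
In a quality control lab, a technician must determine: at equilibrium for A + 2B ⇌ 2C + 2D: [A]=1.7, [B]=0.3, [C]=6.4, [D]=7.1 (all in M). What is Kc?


Kc = [C]^2[D]^2/([A][B]^2)
= (6.4^2 × 7.1^2)/(1.7^1 × 0.3^2)
= 2064.7936/0.153
= 13500

13500


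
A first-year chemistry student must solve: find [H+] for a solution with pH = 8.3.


[H+] = 10^(-pH) = 10^(-8.3)
= 5.01×10^-9 M

5.01×10^-9 M


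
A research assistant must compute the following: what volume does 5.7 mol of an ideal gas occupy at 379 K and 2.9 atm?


PV = nRT  (R = 0.08206 L·atm/(mol·K))
V = nRT/P = 5.7×0.08206×379/2.9
= 61.129 L

61.129 L


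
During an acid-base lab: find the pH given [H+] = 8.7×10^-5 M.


pH = -log10([H+]) = -log10(8.7×10^-5)
= 5 - log10(8.7)
= 5 - 0.94
= 4.06

4.06


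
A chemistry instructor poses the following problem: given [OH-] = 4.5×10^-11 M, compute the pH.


pOH = -log10([OH-]) = -log10(4.5×10^-11)
= 11 - log10(4.5) = 10.35
pH = 14 - pOH = 14 - 10.35 = 3.65

3.65


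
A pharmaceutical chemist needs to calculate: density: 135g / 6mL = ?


ρ = mass/volume
= 135/6
= 22.5 g/mL

22.5 g/mL


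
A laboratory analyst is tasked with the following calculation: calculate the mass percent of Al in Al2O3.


M(Al2O3) = 2×26.98 + 3×16.0 = 101.96 g/mol
Mass of Al = 2 × 26.98 = 53.96 g/mol
% Al = 53.96/101.96 × 100 = 52.92%

52.92%


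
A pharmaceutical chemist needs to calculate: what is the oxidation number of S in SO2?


x + 2(-2) = 0, so x = +4
Oxidation number: +4

+4


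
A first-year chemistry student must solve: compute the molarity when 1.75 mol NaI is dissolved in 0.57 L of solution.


M = n/V = 1.75/0.57 = 3.070 mol/L

3.070 M


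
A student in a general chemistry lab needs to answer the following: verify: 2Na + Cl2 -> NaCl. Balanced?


Equation: 2Na + Cl2 -> NaCl
Check atoms: Cl: 2≠1, Na: 2≠1
Not balanced

No, not balanced


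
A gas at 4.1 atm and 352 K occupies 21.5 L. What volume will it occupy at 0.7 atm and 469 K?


P1V1/T1 = P2V2/T2
V2 = P1V1T2/(T1P2)
= 4.1×21.5×469/(352×0.7)
= 167.786 L

167.786 L


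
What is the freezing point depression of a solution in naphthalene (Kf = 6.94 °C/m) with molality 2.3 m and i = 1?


ΔTf = Kf × m × i
= 6.94 × 2.3 × 1
= 15.962 °C

15.962 °C


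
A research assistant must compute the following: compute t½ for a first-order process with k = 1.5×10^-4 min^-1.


t½ = ln2/k = 0.693147/(1.5×10^-4 min^-1)
= 4621 min

4621 min


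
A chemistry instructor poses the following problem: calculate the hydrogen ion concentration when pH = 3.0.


[H+] = 10^(-pH) = 10^(-3.0)
= 1.0×10^-3 M

1.0×10^-3 M


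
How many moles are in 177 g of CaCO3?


M(CaCO3) = 100.09 g/mol
n = mass/M = 177/100.09 = 1.7684 mol

1.7684 mol


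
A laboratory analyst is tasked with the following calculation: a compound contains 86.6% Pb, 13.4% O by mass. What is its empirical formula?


Assume 100 g sample. Moles of each element:
  Pb: 86.6/207.2 = 0.418 mol
  O: 13.4/16.0 = 0.838 mol
Divide by smallest (0.418):
  Pb: 0.418/0.418 = 1.0
  O: 0.838/0.418 = 2.0
Empirical formula: PbO2

PbO2


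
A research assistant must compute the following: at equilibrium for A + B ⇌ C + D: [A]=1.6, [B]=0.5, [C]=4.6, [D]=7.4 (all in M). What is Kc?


Kc = [C][D]/([A][B])
= (4.6^1 × 7.4^1)/(1.6^1 × 0.5^1)
= 34.04/0.8
= 42.55

42.55


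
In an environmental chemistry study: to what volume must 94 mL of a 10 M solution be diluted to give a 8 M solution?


C1V1 = C2V2
10 × 94 = 8 × V2
V2 = 940/8 = 117.5 mL

117.5 mL


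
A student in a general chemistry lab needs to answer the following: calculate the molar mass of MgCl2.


M(MgCl2) = 1×24.31 + 2×35.45
= 24.31 + 70.9
= 95.21 g/mol

95.21 g/mol


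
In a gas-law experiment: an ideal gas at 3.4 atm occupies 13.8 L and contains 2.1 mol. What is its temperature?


PV = nRT  (R = 0.08206 L·atm/(mol·K))
T = PV/(nR) = 3.4×13.8/(2.1×0.08206)
= 46.92/0.172326
= 272.27 K

272.27 K


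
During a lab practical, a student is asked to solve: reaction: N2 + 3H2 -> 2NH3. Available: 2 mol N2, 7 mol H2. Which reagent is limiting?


Mole ratio available / coefficient:
  N2: 2/1 = 2.000
  H2: 7/3 = 2.333
Smaller ratio is limiting.

N2


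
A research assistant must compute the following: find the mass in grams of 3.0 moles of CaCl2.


M(CaCl2) = 110.98 g/mol
mass = n × M = 3.0 × 110.98 = 332.94 g

332.94 g


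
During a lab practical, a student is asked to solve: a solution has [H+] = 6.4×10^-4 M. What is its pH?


pH = -log10([H+]) = -log10(6.4×10^-4)
= 4 - log10(6.4)
= 4 - 0.81
= 3.19

3.19


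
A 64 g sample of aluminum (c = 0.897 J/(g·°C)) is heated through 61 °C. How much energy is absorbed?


q = mcΔT = 64 × 0.897 × 61
= 3501.89 J

3501.89 J


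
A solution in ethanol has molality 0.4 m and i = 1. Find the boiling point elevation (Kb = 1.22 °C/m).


ΔTb = Kb × m × i
= 1.22 × 0.4 × 1
= 0.488 °C

0.488 °C


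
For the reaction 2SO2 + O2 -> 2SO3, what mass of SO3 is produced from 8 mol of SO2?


Mole ratio SO3:SO2 = 2:2
n(SO3) = 8 × 2/2 = 8.000 mol
mass = 8.000 × 80.07 = 640.56 g

640.56 g


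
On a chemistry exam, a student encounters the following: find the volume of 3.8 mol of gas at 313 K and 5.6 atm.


PV = nRT  (R = 0.08206 L·atm/(mol·K))
V = nRT/P = 3.8×0.08206×313/5.6
= 17.429 L

17.429 L


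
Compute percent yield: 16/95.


% yield = actual/theoretical × 100
= 16/95 × 100
= 16.84%

16.84%


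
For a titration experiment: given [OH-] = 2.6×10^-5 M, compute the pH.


pOH = -log10([OH-]) = -log10(2.6×10^-5)
= 5 - log10(2.6) = 4.59
pH = 14 - pOH = 14 - 4.59 = 9.41

9.41


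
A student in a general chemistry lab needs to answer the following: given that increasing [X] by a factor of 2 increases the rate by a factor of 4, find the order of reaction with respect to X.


rate ∝ [X]^n
2^n = 4 → n = 2
Order in X: 2

2


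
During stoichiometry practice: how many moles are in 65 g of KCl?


M(KCl) = 74.55 g/mol
n = mass/M = 65/74.55 = 0.8719 mol

0.8719 mol


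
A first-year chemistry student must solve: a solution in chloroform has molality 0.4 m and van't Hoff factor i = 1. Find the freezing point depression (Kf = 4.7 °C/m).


ΔTf = Kf × m × i
= 4.7 × 0.4 × 1
= 1.88 °C

1.88 °C


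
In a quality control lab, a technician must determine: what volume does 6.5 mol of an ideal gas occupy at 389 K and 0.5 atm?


PV = nRT  (R = 0.08206 L·atm/(mol·K))
V = nRT/P = 6.5×0.08206×389/0.5
= 414.977 L

414.977 L


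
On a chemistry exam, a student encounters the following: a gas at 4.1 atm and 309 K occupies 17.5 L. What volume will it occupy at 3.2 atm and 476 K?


P1V1/T1 = P2V2/T2
V2 = P1V1T2/(T1P2)
= 4.1×17.5×476/(309×3.2)
= 34.54 L

34.54 L


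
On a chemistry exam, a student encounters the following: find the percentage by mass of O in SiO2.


M(SiO2) = 1×28.09 + 2×16.0 = 60.09 g/mol
Mass of O = 2 × 16.0 = 32.00 g/mol
% O = 32.00/60.09 × 100 = 53.25%

53.25%


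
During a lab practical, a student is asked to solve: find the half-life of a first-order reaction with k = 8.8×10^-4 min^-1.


t½ = ln2/k = 0.693147/(8.8×10^-4 min^-1)
= 787.7 min

787.7 min


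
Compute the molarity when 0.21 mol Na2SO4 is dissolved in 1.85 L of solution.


M = n/V = 0.21/1.85 = 0.114 mol/L

0.114 M


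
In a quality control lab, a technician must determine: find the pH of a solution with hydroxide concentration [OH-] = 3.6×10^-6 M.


pOH = -log10([OH-]) = -log10(3.6×10^-6)
= 6 - log10(3.6) = 5.44
pH = 14 - pOH = 14 - 5.44 = 8.56

8.56


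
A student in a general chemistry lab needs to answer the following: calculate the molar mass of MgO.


M(MgO) = 1×24.31 + 1×16.0
= 24.31 + 16.0
= 40.31 g/mol

40.31 g/mol


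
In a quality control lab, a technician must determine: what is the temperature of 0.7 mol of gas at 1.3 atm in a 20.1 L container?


PV = nRT  (R = 0.08206 L·atm/(mol·K))
T = PV/(nR) = 1.3×20.1/(0.7×0.08206)
= 26.13/0.057442
= 454.89 K

454.89 K


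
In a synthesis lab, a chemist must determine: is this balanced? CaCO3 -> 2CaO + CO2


Equation: CaCO3 -> 2CaO + CO2
Check atoms: C: 1=1, Ca: 1≠2, O: 3≠4
Not balanced

No, not balanced


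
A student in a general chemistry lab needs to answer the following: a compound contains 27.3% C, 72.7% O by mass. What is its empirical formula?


Assume 100 g sample. Moles of each element:
  C: 27.3/12.01 = 2.273 mol
  O: 72.7/16.0 = 4.544 mol
Divide by smallest (2.273):
  C: 2.273/2.273 = 1.0
  O: 4.544/2.273 = 2.0
Empirical formula: CO2

CO2


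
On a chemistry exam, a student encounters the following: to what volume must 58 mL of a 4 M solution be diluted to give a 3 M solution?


C1V1 = C2V2
4 × 58 = 3 × V2
V2 = 232/3 = 77.33 mL

77.33 mL


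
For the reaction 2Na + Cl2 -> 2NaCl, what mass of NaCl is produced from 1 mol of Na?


Mole ratio NaCl:Na = 2:2
n(NaCl) = 1 × 2/2 = 1.000 mol
mass = 1.000 × 58.44 = 58.44 g

58.44 g


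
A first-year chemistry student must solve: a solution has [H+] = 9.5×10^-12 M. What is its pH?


pH = -log10([H+]) = -log10(9.5×10^-12)
= 12 - log10(9.5)
= 12 - 0.98
= 11.02

11.02


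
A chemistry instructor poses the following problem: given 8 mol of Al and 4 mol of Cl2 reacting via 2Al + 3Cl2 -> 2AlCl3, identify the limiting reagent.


Mole ratio available / coefficient:
  Al: 8/2 = 4.000
  Cl2: 4/3 = 1.333
Smaller ratio is limiting.

Cl2


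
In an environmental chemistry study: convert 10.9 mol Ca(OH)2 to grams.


M(Ca(OH)2) = 74.1 g/mol
mass = n × M = 10.9 × 74.1 = 807.69 g

807.69 g


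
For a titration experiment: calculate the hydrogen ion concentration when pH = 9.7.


[H+] = 10^(-pH) = 10^(-9.7)
= 2.0×10^-10 M

2.0×10^-10 M


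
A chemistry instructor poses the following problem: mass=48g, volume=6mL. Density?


ρ = mass/volume
= 48/6
= 8.0 g/mL

8.0 g/mL


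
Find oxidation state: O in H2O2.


Peroxide: O is -1
Oxidation number: -1

-1


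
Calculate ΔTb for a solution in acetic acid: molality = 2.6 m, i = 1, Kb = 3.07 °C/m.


ΔTb = Kb × m × i
= 3.07 × 2.6 × 1
= 7.982 °C

7.982 °C


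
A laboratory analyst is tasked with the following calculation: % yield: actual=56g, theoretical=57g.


% yield = actual/theoretical × 100
= 56/57 × 100
= 98.25%

98.25%


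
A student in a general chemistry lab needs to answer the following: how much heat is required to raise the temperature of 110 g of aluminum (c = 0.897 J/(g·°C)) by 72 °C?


q = mcΔT = 110 × 0.897 × 72
= 7104.24 J

7104.24 J


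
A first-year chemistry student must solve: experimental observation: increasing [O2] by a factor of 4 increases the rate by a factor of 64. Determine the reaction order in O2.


rate ∝ [O2]^n
4^n = 64 → n = 3
Order in O2: 3

3


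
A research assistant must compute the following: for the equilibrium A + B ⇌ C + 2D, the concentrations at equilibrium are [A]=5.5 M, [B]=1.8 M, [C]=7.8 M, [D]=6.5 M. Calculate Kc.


Kc = [C][D]^2/([A][B])
= (7.8^1 × 6.5^2)/(5.5^1 × 1.8^1)
= 329.55/9.9
= 33.29

33.29


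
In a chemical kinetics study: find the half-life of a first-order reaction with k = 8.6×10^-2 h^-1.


t½ = ln2/k = 0.693147/(8.6×10^-2 h^-1)
= 8.060 h

8.060 h


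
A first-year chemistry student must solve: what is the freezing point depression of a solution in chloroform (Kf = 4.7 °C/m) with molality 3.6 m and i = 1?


ΔTf = Kf × m × i
= 4.7 × 3.6 × 1
= 16.92 °C

16.92 °C


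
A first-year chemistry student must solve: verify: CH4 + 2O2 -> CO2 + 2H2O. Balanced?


Equation: CH4 + 2O2 -> CO2 + 2H2O
Check atoms: C: 1=1, H: 4=4, O: 4=4
Balanced

Yes, balanced


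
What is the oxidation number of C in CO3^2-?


x + 3(-2) = -2, so x = +4
Oxidation number: +4

+4


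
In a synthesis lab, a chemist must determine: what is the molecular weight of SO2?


M(SO2) = 1×32.07 + 2×16.0
= 32.07 + 32.0
= 64.07 g/mol

64.07 g/mol


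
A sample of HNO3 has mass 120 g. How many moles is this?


M(HNO3) = 63.02 g/mol
n = mass/M = 120/63.02 = 1.9042 mol

1.9042 mol


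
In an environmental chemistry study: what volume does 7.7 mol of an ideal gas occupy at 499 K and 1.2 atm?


PV = nRT  (R = 0.08206 L·atm/(mol·K))
V = nRT/P = 7.7×0.08206×499/1.2
= 262.749 L

262.749 L


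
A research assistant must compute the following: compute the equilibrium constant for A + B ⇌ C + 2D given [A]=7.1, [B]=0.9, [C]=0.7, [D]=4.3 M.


Kc = [C][D]^2/([A][B])
= (0.7^1 × 4.3^2)/(7.1^1 × 0.9^1)
= 12.943/6.39
= 2.026

2.026


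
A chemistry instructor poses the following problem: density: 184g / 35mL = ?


ρ = mass/volume
= 184/35
= 5.257 g/mL

5.257 g/mL


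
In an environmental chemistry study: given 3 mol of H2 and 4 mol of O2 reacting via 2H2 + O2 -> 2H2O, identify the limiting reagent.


Mole ratio available / coefficient:
  H2: 3/2 = 1.500
  O2: 4/1 = 4.000
Smaller ratio is limiting.

H2


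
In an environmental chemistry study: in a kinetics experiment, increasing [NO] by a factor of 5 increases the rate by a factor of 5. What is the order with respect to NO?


rate ∝ [NO]^n
5^n = 5 → n = 1
Order in NO: 1

1


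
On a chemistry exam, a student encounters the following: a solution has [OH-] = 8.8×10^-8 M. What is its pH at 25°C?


pOH = -log10([OH-]) = -log10(8.8×10^-8)
= 8 - log10(8.8) = 7.06
pH = 14 - pOH = 14 - 7.06 = 6.94

6.94


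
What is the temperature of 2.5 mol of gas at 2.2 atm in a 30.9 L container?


PV = nRT  (R = 0.08206 L·atm/(mol·K))
T = PV/(nR) = 2.2×30.9/(2.5×0.08206)
= 67.98/0.205150
= 331.37 K

331.37 K


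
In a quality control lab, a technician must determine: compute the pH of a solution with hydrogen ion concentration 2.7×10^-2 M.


pH = -log10([H+]) = -log10(2.7×10^-2)
= 2 - log10(2.7)
= 2 - 0.43
= 1.57

1.57


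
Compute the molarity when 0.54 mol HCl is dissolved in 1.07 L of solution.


M = n/V = 0.54/1.07 = 0.505 mol/L

0.505 M


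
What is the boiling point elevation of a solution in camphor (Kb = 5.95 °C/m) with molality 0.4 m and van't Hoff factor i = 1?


ΔTb = Kb × m × i
= 5.95 × 0.4 × 1
= 2.38 °C

2.38 °C


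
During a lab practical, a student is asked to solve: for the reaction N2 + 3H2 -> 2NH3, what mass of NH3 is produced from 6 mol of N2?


Mole ratio NH3:N2 = 2:1
n(NH3) = 6 × 2/1 = 12.000 mol
mass = 12.000 × 17.03 = 204.36 g

204.36 g


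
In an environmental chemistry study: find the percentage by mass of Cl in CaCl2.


M(CaCl2) = 1×40.08 + 2×35.45 = 110.98 g/mol
Mass of Cl = 2 × 35.45 = 70.90 g/mol
% Cl = 70.90/110.98 × 100 = 63.89%

63.89%


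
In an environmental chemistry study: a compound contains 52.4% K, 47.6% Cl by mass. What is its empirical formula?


Assume 100 g sample. Moles of each element:
  K: 52.4/39.1 = 1.34 mol
  Cl: 47.6/35.45 = 1.343 mol
Divide by smallest (1.34):
  K: 1.34/1.34 = 1.0
  Cl: 1.343/1.34 = 1.0
Empirical formula: KCl

KCl


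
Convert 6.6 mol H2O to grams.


M(H2O) = 18.02 g/mol
mass = n × M = 6.6 × 18.02 = 118.93 g

118.93 g


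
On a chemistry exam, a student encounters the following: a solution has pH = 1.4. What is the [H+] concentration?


[H+] = 10^(-pH) = 10^(-1.4)
= 3.98×10^-2 M

3.98×10^-2 M


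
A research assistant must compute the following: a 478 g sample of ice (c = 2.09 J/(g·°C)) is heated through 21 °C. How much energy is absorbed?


q = mcΔT = 478 × 2.09 × 21
= 20979.42 J

20979.42 J


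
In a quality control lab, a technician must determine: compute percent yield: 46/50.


% yield = actual/theoretical × 100
= 46/50 × 100
= 92.0%

92.0%


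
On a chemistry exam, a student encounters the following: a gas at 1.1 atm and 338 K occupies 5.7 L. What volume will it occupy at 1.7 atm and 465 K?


P1V1/T1 = P2V2/T2
V2 = P1V1T2/(T1P2)
= 1.1×5.7×465/(338×1.7)
= 5.074 L

5.074 L


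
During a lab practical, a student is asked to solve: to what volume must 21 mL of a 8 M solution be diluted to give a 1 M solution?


C1V1 = C2V2
8 × 21 = 1 × V2
V2 = 168/1 = 168.0 mL

168.0 mL


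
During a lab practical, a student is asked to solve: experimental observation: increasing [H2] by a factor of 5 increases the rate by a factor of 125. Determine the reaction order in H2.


rate ∝ [H2]^n
5^n = 125 → n = 3
Order in H2: 3

3


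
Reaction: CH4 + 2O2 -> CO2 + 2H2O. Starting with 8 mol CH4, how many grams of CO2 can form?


Mole ratio CO2:CH4 = 1:1
n(CO2) = 8 × 1/1 = 8.000 mol
mass = 8.000 × 44.01 = 352.08 g

352.08 g


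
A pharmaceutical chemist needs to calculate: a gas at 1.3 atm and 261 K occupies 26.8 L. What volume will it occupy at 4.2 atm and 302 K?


P1V1/T1 = P2V2/T2
V2 = P1V1T2/(T1P2)
= 1.3×26.8×302/(261×4.2)
= 9.598 L

9.598 L


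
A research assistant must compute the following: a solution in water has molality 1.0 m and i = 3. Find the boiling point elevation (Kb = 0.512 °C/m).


ΔTb = Kb × m × i
= 0.512 × 1.0 × 3
= 1.536 °C

1.536 °C


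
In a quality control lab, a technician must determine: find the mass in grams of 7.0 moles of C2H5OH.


M(C2H5OH) = 46.07 g/mol
mass = n × M = 7.0 × 46.07 = 322.49 g

322.49 g


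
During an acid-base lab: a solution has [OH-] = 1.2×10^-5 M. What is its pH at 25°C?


pOH = -log10([OH-]) = -log10(1.2×10^-5)
= 5 - log10(1.2) = 4.92
pH = 14 - pOH = 14 - 4.92 = 9.08

9.08


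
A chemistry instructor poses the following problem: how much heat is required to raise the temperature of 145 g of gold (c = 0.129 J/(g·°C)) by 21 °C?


q = mcΔT = 145 × 0.129 × 21
= 392.81 J

392.81 J


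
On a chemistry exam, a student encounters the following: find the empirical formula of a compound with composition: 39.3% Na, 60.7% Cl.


Assume 100 g sample. Moles of each element:
  Na: 39.3/22.99 = 1.709 mol
  Cl: 60.7/35.45 = 1.712 mol
Divide by smallest (1.709):
  Na: 1.709/1.709 = 1.0
  Cl: 1.712/1.709 = 1.0
Empirical formula: NaCl

NaCl


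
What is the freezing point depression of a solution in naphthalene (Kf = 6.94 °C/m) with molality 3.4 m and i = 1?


ΔTf = Kf × m × i
= 6.94 × 3.4 × 1
= 23.596 °C

23.596 °C


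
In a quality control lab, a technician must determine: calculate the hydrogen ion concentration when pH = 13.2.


[H+] = 10^(-pH) = 10^(-13.2)
= 6.31×10^-14 M

6.31×10^-14 M


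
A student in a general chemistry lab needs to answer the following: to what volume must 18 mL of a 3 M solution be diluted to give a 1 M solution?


C1V1 = C2V2
3 × 18 = 1 × V2
V2 = 54/1 = 54.0 mL

54.0 mL


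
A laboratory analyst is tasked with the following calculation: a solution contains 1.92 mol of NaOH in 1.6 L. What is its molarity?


M = n/V = 1.92/1.6 = 1.200 mol/L

1.200 M


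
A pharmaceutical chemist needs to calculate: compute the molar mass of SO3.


M(SO3) = 1×32.07 + 3×16.0
= 32.07 + 48.0
= 80.07 g/mol

80.07 g/mol


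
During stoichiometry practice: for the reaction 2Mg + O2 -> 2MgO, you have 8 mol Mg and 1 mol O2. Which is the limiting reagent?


Mole ratio available / coefficient:
  Mg: 8/2 = 4.000
  O2: 1/1 = 1.000
Smaller ratio is limiting.

O2


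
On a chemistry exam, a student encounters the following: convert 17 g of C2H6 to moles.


M(C2H6) = 30.07 g/mol
n = mass/M = 17/30.07 = 0.5653 mol

0.5653 mol


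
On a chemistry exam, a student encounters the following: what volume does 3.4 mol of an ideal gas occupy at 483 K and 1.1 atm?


PV = nRT  (R = 0.08206 L·atm/(mol·K))
V = nRT/P = 3.4×0.08206×483/1.1
= 122.508 L

122.508 L


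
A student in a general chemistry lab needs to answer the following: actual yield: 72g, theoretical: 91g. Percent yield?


% yield = actual/theoretical × 100
= 72/91 × 100
= 79.12%

79.12%


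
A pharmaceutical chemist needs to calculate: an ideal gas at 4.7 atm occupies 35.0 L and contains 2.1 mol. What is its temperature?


PV = nRT  (R = 0.08206 L·atm/(mol·K))
T = PV/(nR) = 4.7×35.0/(2.1×0.08206)
= 164.50/0.172326
= 954.59 K

954.59 K


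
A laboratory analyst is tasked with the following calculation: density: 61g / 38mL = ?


ρ = mass/volume
= 61/38
= 1.605 g/mL

1.605 g/mL


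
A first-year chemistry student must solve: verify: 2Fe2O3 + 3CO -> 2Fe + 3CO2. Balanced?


Equation: 2Fe2O3 + 3CO -> 2Fe + 3CO2
Check atoms: C: 3=3, Fe: 4≠2, O: 9≠6
Not balanced

No, not balanced


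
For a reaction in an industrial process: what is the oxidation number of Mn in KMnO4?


(+1) + x + 4(-2) = 0, so x = +7
Oxidation number: +7

+7


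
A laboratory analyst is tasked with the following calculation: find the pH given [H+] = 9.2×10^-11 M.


pH = -log10([H+]) = -log10(9.2×10^-11)
= 11 - log10(9.2)
= 11 - 0.96
= 10.04

10.04


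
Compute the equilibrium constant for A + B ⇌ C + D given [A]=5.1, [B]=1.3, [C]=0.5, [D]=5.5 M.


Kc = [C][D]/([A][B])
= (0.5^1 × 5.5^1)/(5.1^1 × 1.3^1)
= 2.75/6.63
= 0.4148

0.4148


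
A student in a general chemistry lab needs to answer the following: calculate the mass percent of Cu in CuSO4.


M(CuSO4) = 1×63.55 + 1×32.07 + 4×16.0 = 159.62 g/mol
Mass of Cu = 1 × 63.55 = 63.55 g/mol
% Cu = 63.55/159.62 × 100 = 39.81%

39.81%


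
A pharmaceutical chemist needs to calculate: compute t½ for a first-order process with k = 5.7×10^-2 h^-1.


t½ = ln2/k = 0.693147/(5.7×10^-2 h^-1)
= 12.16 h

12.16 h


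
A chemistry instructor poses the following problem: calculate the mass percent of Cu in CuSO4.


M(CuSO4) = 1×63.55 + 1×32.07 + 4×16.0 = 159.62 g/mol
Mass of Cu = 1 × 63.55 = 63.55 g/mol
% Cu = 63.55/159.62 × 100 = 39.81%

39.81%


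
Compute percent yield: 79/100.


% yield = actual/theoretical × 100
= 79/100 × 100
= 79.0%

79.0%


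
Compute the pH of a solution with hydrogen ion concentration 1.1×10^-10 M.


pH = -log10([H+]) = -log10(1.1×10^-10)
= 10 - log10(1.1)
= 10 - 0.04
= 9.96

9.96


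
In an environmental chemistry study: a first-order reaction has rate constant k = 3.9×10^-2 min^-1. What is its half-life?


t½ = ln2/k = 0.693147/(3.9×10^-2 min^-1)
= 17.77 min

17.77 min


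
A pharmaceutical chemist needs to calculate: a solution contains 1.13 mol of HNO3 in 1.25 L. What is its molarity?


M = n/V = 1.13/1.25 = 0.904 mol/L

0.904 M


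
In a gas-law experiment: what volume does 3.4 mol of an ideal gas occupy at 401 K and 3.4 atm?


PV = nRT  (R = 0.08206 L·atm/(mol·K))
V = nRT/P = 3.4×0.08206×401/3.4
= 32.906 L

32.906 L


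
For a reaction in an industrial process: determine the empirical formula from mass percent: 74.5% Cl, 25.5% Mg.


Assume 100 g sample. Moles of each element:
  Cl: 74.5/35.45 = 2.102 mol
  Mg: 25.5/24.31 = 1.049 mol
Divide by smallest (1.049):
  Cl: 2.102/1.049 = 2.0
  Mg: 1.049/1.049 = 1.0
Empirical formula: MgCl2

MgCl2


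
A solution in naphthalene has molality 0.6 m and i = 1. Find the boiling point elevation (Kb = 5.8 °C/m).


ΔTb = Kb × m × i
= 5.8 × 0.6 × 1
= 3.48 °C

3.48 °C


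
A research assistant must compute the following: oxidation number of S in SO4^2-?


x + 4(-2) = -2, so x = +6
Oxidation number: +6

+6


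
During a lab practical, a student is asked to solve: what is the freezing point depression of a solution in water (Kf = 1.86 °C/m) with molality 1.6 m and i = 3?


ΔTf = Kf × m × i
= 1.86 × 1.6 × 3
= 8.928 °C

8.928 °C


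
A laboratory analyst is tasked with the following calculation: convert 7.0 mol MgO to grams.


M(MgO) = 40.31 g/mol
mass = n × M = 7.0 × 40.31 = 282.17 g

282.17 g


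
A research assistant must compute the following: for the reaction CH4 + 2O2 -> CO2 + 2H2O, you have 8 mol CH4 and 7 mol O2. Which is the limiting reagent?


Mole ratio available / coefficient:
  CH4: 8/1 = 8.000
  O2: 7/2 = 3.500
Smaller ratio is limiting.

O2


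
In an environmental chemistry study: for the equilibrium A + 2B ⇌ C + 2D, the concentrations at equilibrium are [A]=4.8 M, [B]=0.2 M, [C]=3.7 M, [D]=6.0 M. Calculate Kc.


Kc = [C][D]^2/([A][B]^2)
= (3.7^1 × 6.0^2)/(4.8^1 × 0.2^2)
= 133.2/0.192
= 693.8

693.8


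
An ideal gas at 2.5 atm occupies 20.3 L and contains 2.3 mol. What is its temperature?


PV = nRT  (R = 0.08206 L·atm/(mol·K))
T = PV/(nR) = 2.5×20.3/(2.3×0.08206)
= 50.75/0.188738
= 268.89 K

268.89 K


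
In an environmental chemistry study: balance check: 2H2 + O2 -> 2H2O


Equation: 2H2 + O2 -> 2H2O
Check atoms: H: 4=4, O: 2=2
Balanced

Yes, balanced


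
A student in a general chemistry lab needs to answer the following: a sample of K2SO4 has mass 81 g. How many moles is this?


M(K2SO4) = 174.27 g/mol
n = mass/M = 81/174.27 = 0.4648 mol

0.4648 mol


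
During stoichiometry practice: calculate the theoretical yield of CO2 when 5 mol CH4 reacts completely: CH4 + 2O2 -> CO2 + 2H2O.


Mole ratio CO2:CH4 = 1:1
n(CO2) = 5 × 1/1 = 5.000 mol
mass = 5.000 × 44.01 = 220.05 g

220.05 g


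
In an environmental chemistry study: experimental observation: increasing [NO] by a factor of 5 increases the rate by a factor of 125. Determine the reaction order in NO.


rate ∝ [NO]^n
5^n = 125 → n = 3
Order in NO: 3

3


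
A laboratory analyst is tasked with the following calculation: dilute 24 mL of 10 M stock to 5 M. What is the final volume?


C1V1 = C2V2
10 × 24 = 5 × V2
V2 = 240/5 = 48.0 mL

48.0 mL


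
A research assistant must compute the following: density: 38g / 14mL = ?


ρ = mass/volume
= 38/14
= 2.714 g/mL

2.714 g/mL


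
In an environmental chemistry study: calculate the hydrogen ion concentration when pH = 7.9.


[H+] = 10^(-pH) = 10^(-7.9)
= 1.26×10^-8 M

1.26×10^-8 M


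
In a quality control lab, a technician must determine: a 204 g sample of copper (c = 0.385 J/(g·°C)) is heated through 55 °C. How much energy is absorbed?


q = mcΔT = 204 × 0.385 × 55
= 4319.70 J

4319.70 J


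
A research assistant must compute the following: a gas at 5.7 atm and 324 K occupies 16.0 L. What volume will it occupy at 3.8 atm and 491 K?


P1V1/T1 = P2V2/T2
V2 = P1V1T2/(T1P2)
= 5.7×16.0×491/(324×3.8)
= 36.37 L

36.37 L


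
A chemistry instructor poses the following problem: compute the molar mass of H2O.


M(H2O) = 2×1.008 + 1×16.0
= 2.02 + 16.0
= 18.02 g/mol

18.02 g/mol


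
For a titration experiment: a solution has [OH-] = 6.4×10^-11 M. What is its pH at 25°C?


pOH = -log10([OH-]) = -log10(6.4×10^-11)
= 11 - log10(6.4) = 10.19
pH = 14 - pOH = 14 - 10.19 = 3.81

3.81


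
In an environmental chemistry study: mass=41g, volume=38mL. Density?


ρ = mass/volume
= 41/38
= 1.079 g/mL

1.079 g/mL


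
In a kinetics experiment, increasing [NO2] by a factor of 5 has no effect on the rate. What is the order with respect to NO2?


rate ∝ [NO2]^n
rate ∝ [NO2]^0
Order in NO2: 0

0


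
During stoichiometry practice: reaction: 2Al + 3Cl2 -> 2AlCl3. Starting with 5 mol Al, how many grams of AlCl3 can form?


Mole ratio AlCl3:Al = 2:2
n(AlCl3) = 5 × 2/2 = 5.000 mol
mass = 5.000 × 133.33 = 666.65 g

666.65 g


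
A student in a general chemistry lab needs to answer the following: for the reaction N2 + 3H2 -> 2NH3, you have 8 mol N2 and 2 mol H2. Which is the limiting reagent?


Mole ratio available / coefficient:
  N2: 8/1 = 8.000
  H2: 2/3 = 0.667
Smaller ratio is limiting.

H2


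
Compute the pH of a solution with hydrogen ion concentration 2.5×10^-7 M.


pH = -log10([H+]) = -log10(2.5×10^-7)
= 7 - log10(2.5)
= 7 - 0.4
= 6.6

6.6


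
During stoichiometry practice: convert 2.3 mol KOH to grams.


M(KOH) = 56.11 g/mol
mass = n × M = 2.3 × 56.11 = 129.05 g

129.05 g


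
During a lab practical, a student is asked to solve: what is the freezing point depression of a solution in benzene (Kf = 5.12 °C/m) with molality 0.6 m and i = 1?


ΔTf = Kf × m × i
= 5.12 × 0.6 × 1
= 3.072 °C

3.072 °C


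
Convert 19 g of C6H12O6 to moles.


M(C6H12O6) = 180.16 g/mol
n = mass/M = 19/180.16 = 0.1055 mol

0.1055 mol


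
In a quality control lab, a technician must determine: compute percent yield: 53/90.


% yield = actual/theoretical × 100
= 53/90 × 100
= 58.89%

58.89%


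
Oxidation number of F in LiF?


F is always -1
Oxidation number: -1

-1


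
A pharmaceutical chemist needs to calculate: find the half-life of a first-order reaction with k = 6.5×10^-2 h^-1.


t½ = ln2/k = 0.693147/(6.5×10^-2 h^-1)
= 10.66 h

10.66 h


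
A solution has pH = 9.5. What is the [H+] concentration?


[H+] = 10^(-pH) = 10^(-9.5)
= 3.16×10^-10 M

3.16×10^-10 M


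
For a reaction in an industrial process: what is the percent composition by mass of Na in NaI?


M(NaI) = 1×22.99 + 1×126.9 = 149.89 g/mol
Mass of Na = 1 × 22.99 = 22.99 g/mol
% Na = 22.99/149.89 × 100 = 15.34%

15.34%


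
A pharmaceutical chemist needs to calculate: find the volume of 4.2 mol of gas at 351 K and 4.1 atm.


PV = nRT  (R = 0.08206 L·atm/(mol·K))
V = nRT/P = 4.2×0.08206×351/4.1
= 29.506 L

29.506 L


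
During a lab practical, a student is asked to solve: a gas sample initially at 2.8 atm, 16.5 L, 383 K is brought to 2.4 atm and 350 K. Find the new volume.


P1V1/T1 = P2V2/T2
V2 = P1V1T2/(T1P2)
= 2.8×16.5×350/(383×2.4)
= 17.591 L

17.591 L


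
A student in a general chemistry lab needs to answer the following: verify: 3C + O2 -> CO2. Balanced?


Equation: 3C + O2 -> CO2
Check atoms: C: 3≠1, O: 2=2
Not balanced

No, not balanced


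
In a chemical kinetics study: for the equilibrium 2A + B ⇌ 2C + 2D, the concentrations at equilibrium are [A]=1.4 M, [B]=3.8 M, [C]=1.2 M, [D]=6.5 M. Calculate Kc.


Kc = [C]^2[D]^2/([A]^2[B])
= (1.2^2 × 6.5^2)/(1.4^2 × 3.8^1)
= 60.84/7.448
= 8.169

8.169


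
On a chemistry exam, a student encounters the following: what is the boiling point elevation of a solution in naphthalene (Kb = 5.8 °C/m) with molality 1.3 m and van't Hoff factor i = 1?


ΔTb = Kb × m × i
= 5.8 × 1.3 × 1
= 7.54 °C

7.54 °C


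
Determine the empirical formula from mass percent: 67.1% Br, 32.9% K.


Assume 100 g sample. Moles of each element:
  Br: 67.1/79.9 = 0.84 mol
  K: 32.9/39.1 = 0.841 mol
Divide by smallest (0.84):
  Br: 0.84/0.84 = 1.0
  K: 0.841/0.84 = 1.0
Empirical formula: KBr

KBr


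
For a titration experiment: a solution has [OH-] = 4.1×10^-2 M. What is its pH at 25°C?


pOH = -log10([OH-]) = -log10(4.1×10^-2)
= 2 - log10(4.1) = 1.39
pH = 14 - pOH = 14 - 1.39 = 12.61

12.61


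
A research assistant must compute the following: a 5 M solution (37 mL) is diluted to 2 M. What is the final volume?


C1V1 = C2V2
5 × 37 = 2 × V2
V2 = 185/2 = 92.5 mL

92.5 mL


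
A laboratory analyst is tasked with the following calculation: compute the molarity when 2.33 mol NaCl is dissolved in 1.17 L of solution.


M = n/V = 2.33/1.17 = 1.991 mol/L

1.991 M


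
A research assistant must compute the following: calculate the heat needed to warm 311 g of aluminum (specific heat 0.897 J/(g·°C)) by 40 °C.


q = mcΔT = 311 × 0.897 × 40
= 11158.68 J

11158.68 J


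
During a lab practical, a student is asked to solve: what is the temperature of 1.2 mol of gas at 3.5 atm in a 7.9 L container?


PV = nRT  (R = 0.08206 L·atm/(mol·K))
T = PV/(nR) = 3.5×7.9/(1.2×0.08206)
= 27.65/0.098472
= 280.79 K

280.79 K


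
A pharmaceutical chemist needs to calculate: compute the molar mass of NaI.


M(NaI) = 1×22.99 + 1×126.9
= 22.99 + 126.9
= 149.89 g/mol

149.89 g/mol


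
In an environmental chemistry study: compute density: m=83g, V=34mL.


ρ = mass/volume
= 83/34
= 2.441 g/mL

2.441 g/mL


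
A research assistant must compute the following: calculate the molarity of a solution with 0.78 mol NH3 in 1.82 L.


M = n/V = 0.78/1.82 = 0.429 mol/L

0.429 M


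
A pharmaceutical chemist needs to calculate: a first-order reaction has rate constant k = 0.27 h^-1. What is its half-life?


t½ = ln2/k = 0.693147/(0.27 h^-1)
= 2.567 h

2.567 h


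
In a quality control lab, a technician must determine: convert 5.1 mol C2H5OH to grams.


M(C2H5OH) = 46.07 g/mol
mass = n × M = 5.1 × 46.07 = 234.96 g

234.96 g


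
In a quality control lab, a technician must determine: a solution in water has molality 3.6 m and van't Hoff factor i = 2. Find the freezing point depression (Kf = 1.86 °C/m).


ΔTf = Kf × m × i
= 1.86 × 3.6 × 2
= 13.392 °C

13.392 °C
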